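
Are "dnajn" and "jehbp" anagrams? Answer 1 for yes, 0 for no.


Strings: "dnajn", "jehbp"
Sorted first:  adjnn
Sorted second: behjp
Differ at position 0: 'a' vs 'b' => not anagrams

0


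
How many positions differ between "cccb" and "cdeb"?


Comparing "cccb" and "cdeb" position by position:
  Position 0: 'c' vs 'c' => same
  Position 1: 'c' vs 'd' => DIFFER
  Position 2: 'c' vs 'e' => DIFFER
  Position 3: 'b' vs 'b' => same
Positions that differ: 2

2


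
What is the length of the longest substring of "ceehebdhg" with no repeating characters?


Input: "ceehebdhg"
Sliding window (track last position of each char):
  Position 0 ('c'): window [0,0] length 1 -- new best
  Position 1 ('e'): window [0,1] length 2 -- new best
  Position 2 ('e'): repeat (last at 1), move window start to 2
  Position 2 ('e'): window [2,2] length 1
  Position 3 ('h'): window [2,3] length 2
  Position 4 ('e'): repeat (last at 2), move window start to 3
  Position 4 ('e'): window [3,4] length 2
  Position 5 ('b'): window [3,5] length 3 -- new best
  Position 6 ('d'): window [3,6] length 4 -- new best
  Position 7 ('h'): repeat (last at 3), move window start to 4
  Position 7 ('h'): window [4,7] length 4
  Position 8 ('g'): window [4,8] length 5 -- new best
Longest substring with no repeats: "ebdhg" with length 5

5


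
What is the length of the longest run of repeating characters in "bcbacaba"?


Input: "bcbacaba"
Scanning for longest run:
  Position 1 ('c'): new char, reset run to 1
  Position 2 ('b'): new char, reset run to 1
  Position 3 ('a'): new char, reset run to 1
  Position 4 ('c'): new char, reset run to 1
  Position 5 ('a'): new char, reset run to 1
  Position 6 ('b'): new char, reset run to 1
  Position 7 ('a'): new char, reset run to 1
Longest run: 'b' with length 1

1


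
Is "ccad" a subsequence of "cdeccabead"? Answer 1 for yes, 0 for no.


Check if "ccad" is a subsequence of "cdeccabead"
Greedy scan:
  Position 0 ('c'): matches sub[0] = 'c'
  Position 1 ('d'): no match needed
  Position 2 ('e'): no match needed
  Position 3 ('c'): matches sub[1] = 'c'
  Position 4 ('c'): no match needed
  Position 5 ('a'): matches sub[2] = 'a'
  Position 6 ('b'): no match needed
  Position 7 ('e'): no match needed
  Position 8 ('a'): no match needed
  Position 9 ('d'): matches sub[3] = 'd'
All 4 characters matched => is a subsequence

1


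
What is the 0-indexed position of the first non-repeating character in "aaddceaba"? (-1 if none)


Input: aaddceaba
Character frequencies:
  'a': 4
  'b': 1
  'c': 1
  'd': 2
  'e': 1
Scanning left to right for freq == 1:
  Position 0 ('a'): freq=4, skip
  Position 1 ('a'): freq=4, skip
  Position 2 ('d'): freq=2, skip
  Position 3 ('d'): freq=2, skip
  Position 4 ('c'): unique! => answer = 4

4


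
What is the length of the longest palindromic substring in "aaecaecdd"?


Input: "aaecaecdd"
Checking substrings for palindromes:
  [0:2] "aa" (len 2) => palindrome
  [7:9] "dd" (len 2) => palindrome
Longest palindromic substring: "aa" with length 2

2


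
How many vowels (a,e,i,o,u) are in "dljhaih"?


Input: dljhaih
Checking each character:
  'd' at position 0: consonant
  'l' at position 1: consonant
  'j' at position 2: consonant
  'h' at position 3: consonant
  'a' at position 4: vowel (running total: 1)
  'i' at position 5: vowel (running total: 2)
  'h' at position 6: consonant
Total vowels: 2

2


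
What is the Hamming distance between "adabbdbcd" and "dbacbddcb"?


Comparing "adabbdbcd" and "dbacbddcb" position by position:
  Position 0: 'a' vs 'd' => differ
  Position 1: 'd' vs 'b' => differ
  Position 2: 'a' vs 'a' => same
  Position 3: 'b' vs 'c' => differ
  Position 4: 'b' vs 'b' => same
  Position 5: 'd' vs 'd' => same
  Position 6: 'b' vs 'd' => differ
  Position 7: 'c' vs 'c' => same
  Position 8: 'd' vs 'b' => differ
Total differences (Hamming distance): 5

5


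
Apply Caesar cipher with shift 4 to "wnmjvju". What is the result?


Caesar cipher: shift "wnmjvju" by 4
  'w' (pos 22) + 4 = pos 0 = 'a'
  'n' (pos 13) + 4 = pos 17 = 'r'
  'm' (pos 12) + 4 = pos 16 = 'q'
  'j' (pos 9) + 4 = pos 13 = 'n'
  'v' (pos 21) + 4 = pos 25 = 'z'
  'j' (pos 9) + 4 = pos 13 = 'n'
  'u' (pos 20) + 4 = pos 24 = 'y'
Result: arqnzny

arqnzny


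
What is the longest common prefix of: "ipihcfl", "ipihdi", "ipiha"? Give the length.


Words: ipihcfl, ipihdi, ipiha
  Position 0: all 'i' => match
  Position 1: all 'p' => match
  Position 2: all 'i' => match
  Position 3: all 'h' => match
  Position 4: ('c', 'd', 'a') => mismatch, stop
LCP = "ipih" (length 4)

4


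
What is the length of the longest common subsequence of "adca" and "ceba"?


LCS of "adca" and "ceba"
DP table:
           c    e    b    a
      0    0    0    0    0
  a   0    0    0    0    1
  d   0    0    0    0    1
  c   0    1    1    1    1
  a   0    1    1    1    2
LCS length = dp[4][4] = 2

2


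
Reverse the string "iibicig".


Input: iibicig
Reading characters right to left:
  Position 6: 'g'
  Position 5: 'i'
  Position 4: 'c'
  Position 3: 'i'
  Position 2: 'b'
  Position 1: 'i'
  Position 0: 'i'
Reversed: gicibii

gicibii


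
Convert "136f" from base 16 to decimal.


Input: "136f" in base 16
Positional expansion:
  Digit '1' (value 1) x 16^3 = 4096
  Digit '3' (value 3) x 16^2 = 768
  Digit '6' (value 6) x 16^1 = 96
  Digit 'f' (value 15) x 16^0 = 15
Sum = 4975

4975


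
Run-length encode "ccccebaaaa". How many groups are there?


Input: ccccebaaaa
Scanning for consecutive runs:
  Group 1: 'c' x 4 (positions 0-3)
  Group 2: 'e' x 1 (positions 4-4)
  Group 3: 'b' x 1 (positions 5-5)
  Group 4: 'a' x 4 (positions 6-9)
Total groups: 4

4


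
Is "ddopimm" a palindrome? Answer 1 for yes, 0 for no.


Input: ddopimm
Reversed: mmipodd
  Compare pos 0 ('d') with pos 6 ('m'): MISMATCH
  Compare pos 1 ('d') with pos 5 ('m'): MISMATCH
  Compare pos 2 ('o') with pos 4 ('i'): MISMATCH
Result: not a palindrome

0


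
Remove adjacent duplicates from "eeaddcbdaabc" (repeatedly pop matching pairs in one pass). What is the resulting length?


Input: eeaddcbdaabc
Stack-based adjacent duplicate removal:
  Read 'e': push. Stack: e
  Read 'e': matches stack top 'e' => pop. Stack: (empty)
  Read 'a': push. Stack: a
  Read 'd': push. Stack: ad
  Read 'd': matches stack top 'd' => pop. Stack: a
  Read 'c': push. Stack: ac
  Read 'b': push. Stack: acb
  Read 'd': push. Stack: acbd
  Read 'a': push. Stack: acbda
  Read 'a': matches stack top 'a' => pop. Stack: acbd
  Read 'b': push. Stack: acbdb
  Read 'c': push. Stack: acbdbc
Final stack: "acbdbc" (length 6)

6


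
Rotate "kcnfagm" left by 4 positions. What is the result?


Input: "kcnfagm", rotate left by 4
First 4 characters: "kcnf"
Remaining characters: "agm"
Concatenate remaining + first: "agm" + "kcnf" = "agmkcnf"

agmkcnf


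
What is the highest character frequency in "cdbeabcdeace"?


Input: cdbeabcdeace
Character counts:
  'a': 2
  'b': 2
  'c': 3
  'd': 2
  'e': 3
Maximum frequency: 3

3


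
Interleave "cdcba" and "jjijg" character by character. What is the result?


Interleaving "cdcba" and "jjijg":
  Position 0: 'c' from first, 'j' from second => "cj"
  Position 1: 'd' from first, 'j' from second => "dj"
  Position 2: 'c' from first, 'i' from second => "ci"
  Position 3: 'b' from first, 'j' from second => "bj"
  Position 4: 'a' from first, 'g' from second => "ag"
Result: cjdjcibjag

cjdjcibjag


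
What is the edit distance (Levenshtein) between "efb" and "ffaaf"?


Computing edit distance: "efb" -> "ffaaf"
DP table:
           f    f    a    a    f
      0    1    2    3    4    5
  e   1    1    2    3    4    5
  f   2    1    1    2    3    4
  b   3    2    2    2    3    4
Edit distance = dp[3][5] = 4

4


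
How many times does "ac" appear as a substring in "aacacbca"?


Searching for "ac" in "aacacbca"
Scanning each position:
  Position 0: "aa" => no
  Position 1: "ac" => MATCH
  Position 2: "ca" => no
  Position 3: "ac" => MATCH
  Position 4: "cb" => no
  Position 5: "bc" => no
  Position 6: "ca" => no
Total occurrences: 2

2


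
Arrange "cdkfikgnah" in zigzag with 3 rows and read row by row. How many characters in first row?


Zigzag "cdkfikgnah" into 3 rows:
Placing characters:
  'c' => row 0
  'd' => row 1
  'k' => row 2
  'f' => row 1
  'i' => row 0
  'k' => row 1
  'g' => row 2
  'n' => row 1
  'a' => row 0
  'h' => row 1
Rows:
  Row 0: "cia"
  Row 1: "dfknh"
  Row 2: "kg"
First row length: 3

3


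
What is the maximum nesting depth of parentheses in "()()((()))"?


Input: "()()((()))"
Tracking depth:
  Position 0 '(': depth becomes 1
  Position 1 ')': depth becomes 0
  Position 2 '(': depth becomes 1
  Position 3 ')': depth becomes 0
  Position 4 '(': depth becomes 1
  Position 5 '(': depth becomes 2
  Position 6 '(': depth becomes 3
  Position 7 ')': depth becomes 2
  Position 8 ')': depth becomes 1
  Position 9 ')': depth becomes 0
Maximum depth reached: 3

3


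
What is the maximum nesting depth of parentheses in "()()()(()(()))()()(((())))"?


Input: "()()()(()(()))()()(((())))"
Tracking depth:
  Position 0 '(': depth becomes 1
  Position 1 ')': depth becomes 0
  Position 2 '(': depth becomes 1
  Position 3 ')': depth becomes 0
  Position 4 '(': depth becomes 1
  Position 5 ')': depth becomes 0
  Position 6 '(': depth becomes 1
  Position 7 '(': depth becomes 2
  Position 8 ')': depth becomes 1
  Position 9 '(': depth becomes 2
  Position 10 '(': depth becomes 3
  Position 11 ')': depth becomes 2
  Position 12 ')': depth becomes 1
  Position 13 ')': depth becomes 0
  Position 14 '(': depth becomes 1
  Position 15 ')': depth becomes 0
  Position 16 '(': depth becomes 1
  Position 17 ')': depth becomes 0
  Position 18 '(': depth becomes 1
  Position 19 '(': depth becomes 2
  Position 20 '(': depth becomes 3
  Position 21 '(': depth becomes 4
  Position 22 ')': depth becomes 3
  Position 23 ')': depth becomes 2
  Position 24 ')': depth becomes 1
  Position 25 ')': depth becomes 0
Maximum depth reached: 4

4


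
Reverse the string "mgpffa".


Input: mgpffa
Reading characters right to left:
  Position 5: 'a'
  Position 4: 'f'
  Position 3: 'f'
  Position 2: 'p'
  Position 1: 'g'
  Position 0: 'm'
Reversed: affpgm

affpgm


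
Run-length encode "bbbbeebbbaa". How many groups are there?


Input: bbbbeebbbaa
Scanning for consecutive runs:
  Group 1: 'b' x 4 (positions 0-3)
  Group 2: 'e' x 2 (positions 4-5)
  Group 3: 'b' x 3 (positions 6-8)
  Group 4: 'a' x 2 (positions 9-10)
Total groups: 4

4


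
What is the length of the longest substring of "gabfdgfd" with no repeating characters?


Input: "gabfdgfd"
Sliding window (track last position of each char):
  Position 0 ('g'): window [0,0] length 1 -- new best
  Position 1 ('a'): window [0,1] length 2 -- new best
  Position 2 ('b'): window [0,2] length 3 -- new best
  Position 3 ('f'): window [0,3] length 4 -- new best
  Position 4 ('d'): window [0,4] length 5 -- new best
  Position 5 ('g'): repeat (last at 0), move window start to 1
  Position 5 ('g'): window [1,5] length 5
  Position 6 ('f'): repeat (last at 3), move window start to 4
  Position 6 ('f'): window [4,6] length 3
  Position 7 ('d'): repeat (last at 4), move window start to 5
  Position 7 ('d'): window [5,7] length 3
Longest substring with no repeats: "gabfd" with length 5

5


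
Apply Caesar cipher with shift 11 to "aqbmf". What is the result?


Caesar cipher: shift "aqbmf" by 11
  'a' (pos 0) + 11 = pos 11 = 'l'
  'q' (pos 16) + 11 = pos 1 = 'b'
  'b' (pos 1) + 11 = pos 12 = 'm'
  'm' (pos 12) + 11 = pos 23 = 'x'
  'f' (pos 5) + 11 = pos 16 = 'q'
Result: lbmxq

lbmxq


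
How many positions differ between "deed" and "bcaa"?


Comparing "deed" and "bcaa" position by position:
  Position 0: 'd' vs 'b' => DIFFER
  Position 1: 'e' vs 'c' => DIFFER
  Position 2: 'e' vs 'a' => DIFFER
  Position 3: 'd' vs 'a' => DIFFER
Positions that differ: 4

4


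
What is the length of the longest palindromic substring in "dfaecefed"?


Input: "dfaecefed"
Checking substrings for palindromes:
  [3:6] "ece" (len 3) => palindrome
  [5:8] "efe" (len 3) => palindrome
Longest palindromic substring: "ece" with length 3

3


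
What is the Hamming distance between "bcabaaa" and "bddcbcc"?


Comparing "bcabaaa" and "bddcbcc" position by position:
  Position 0: 'b' vs 'b' => same
  Position 1: 'c' vs 'd' => differ
  Position 2: 'a' vs 'd' => differ
  Position 3: 'b' vs 'c' => differ
  Position 4: 'a' vs 'b' => differ
  Position 5: 'a' vs 'c' => differ
  Position 6: 'a' vs 'c' => differ
Total differences (Hamming distance): 6

6


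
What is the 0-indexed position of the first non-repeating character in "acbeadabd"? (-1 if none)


Input: acbeadabd
Character frequencies:
  'a': 3
  'b': 2
  'c': 1
  'd': 2
  'e': 1
Scanning left to right for freq == 1:
  Position 0 ('a'): freq=3, skip
  Position 1 ('c'): unique! => answer = 1

1


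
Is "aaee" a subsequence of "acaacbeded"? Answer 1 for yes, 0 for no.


Check if "aaee" is a subsequence of "acaacbeded"
Greedy scan:
  Position 0 ('a'): matches sub[0] = 'a'
  Position 1 ('c'): no match needed
  Position 2 ('a'): matches sub[1] = 'a'
  Position 3 ('a'): no match needed
  Position 4 ('c'): no match needed
  Position 5 ('b'): no match needed
  Position 6 ('e'): matches sub[2] = 'e'
  Position 7 ('d'): no match needed
  Position 8 ('e'): matches sub[3] = 'e'
  Position 9 ('d'): no match needed
All 4 characters matched => is a subsequence

1


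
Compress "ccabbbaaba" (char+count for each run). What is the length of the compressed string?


Input: ccabbbaaba
Runs:
  'c' x 2 => "c2"
  'a' x 1 => "a1"
  'b' x 3 => "b3"
  'a' x 2 => "a2"
  'b' x 1 => "b1"
  'a' x 1 => "a1"
Compressed: "c2a1b3a2b1a1"
Compressed length: 12

12


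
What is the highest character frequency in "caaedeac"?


Input: caaedeac
Character counts:
  'a': 3
  'c': 2
  'd': 1
  'e': 2
Maximum frequency: 3

3


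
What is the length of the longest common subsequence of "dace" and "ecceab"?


LCS of "dace" and "ecceab"
DP table:
           e    c    c    e    a    b
      0    0    0    0    0    0    0
  d   0    0    0    0    0    0    0
  a   0    0    0    0    0    1    1
  c   0    0    1    1    1    1    1
  e   0    1    1    1    2    2    2
LCS length = dp[4][6] = 2

2


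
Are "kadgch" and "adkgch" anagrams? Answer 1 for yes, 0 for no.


Strings: "kadgch", "adkgch"
Sorted first:  acdghk
Sorted second: acdghk
Sorted forms match => anagrams

1


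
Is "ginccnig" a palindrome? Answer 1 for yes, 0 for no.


Input: ginccnig
Reversed: ginccnig
  Compare pos 0 ('g') with pos 7 ('g'): match
  Compare pos 1 ('i') with pos 6 ('i'): match
  Compare pos 2 ('n') with pos 5 ('n'): match
  Compare pos 3 ('c') with pos 4 ('c'): match
Result: palindrome

1


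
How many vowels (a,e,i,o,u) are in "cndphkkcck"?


Input: cndphkkcck
Checking each character:
  'c' at position 0: consonant
  'n' at position 1: consonant
  'd' at position 2: consonant
  'p' at position 3: consonant
  'h' at position 4: consonant
  'k' at position 5: consonant
  'k' at position 6: consonant
  'c' at position 7: consonant
  'c' at position 8: consonant
  'k' at position 9: consonant
Total vowels: 0

0


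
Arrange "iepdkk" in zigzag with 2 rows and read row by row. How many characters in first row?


Zigzag "iepdkk" into 2 rows:
Placing characters:
  'i' => row 0
  'e' => row 1
  'p' => row 0
  'd' => row 1
  'k' => row 0
  'k' => row 1
Rows:
  Row 0: "ipk"
  Row 1: "edk"
First row length: 3

3


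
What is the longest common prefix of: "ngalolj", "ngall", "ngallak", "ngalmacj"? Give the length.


Words: ngalolj, ngall, ngallak, ngalmacj
  Position 0: all 'n' => match
  Position 1: all 'g' => match
  Position 2: all 'a' => match
  Position 3: all 'l' => match
  Position 4: ('o', 'l', 'l', 'm') => mismatch, stop
LCP = "ngal" (length 4)

4


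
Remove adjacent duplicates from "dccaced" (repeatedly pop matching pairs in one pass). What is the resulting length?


Input: dccaced
Stack-based adjacent duplicate removal:
  Read 'd': push. Stack: d
  Read 'c': push. Stack: dc
  Read 'c': matches stack top 'c' => pop. Stack: d
  Read 'a': push. Stack: da
  Read 'c': push. Stack: dac
  Read 'e': push. Stack: dace
  Read 'd': push. Stack: daced
Final stack: "daced" (length 5)

5


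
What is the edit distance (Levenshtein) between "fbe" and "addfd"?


Computing edit distance: "fbe" -> "addfd"
DP table:
           a    d    d    f    d
      0    1    2    3    4    5
  f   1    1    2    3    3    4
  b   2    2    2    3    4    4
  e   3    3    3    3    4    5
Edit distance = dp[3][5] = 5

5


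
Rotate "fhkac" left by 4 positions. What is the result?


Input: "fhkac", rotate left by 4
First 4 characters: "fhka"
Remaining characters: "c"
Concatenate remaining + first: "c" + "fhka" = "cfhka"

cfhka


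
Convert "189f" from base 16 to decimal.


Input: "189f" in base 16
Positional expansion:
  Digit '1' (value 1) x 16^3 = 4096
  Digit '8' (value 8) x 16^2 = 2048
  Digit '9' (value 9) x 16^1 = 144
  Digit 'f' (value 15) x 16^0 = 15
Sum = 6303

6303


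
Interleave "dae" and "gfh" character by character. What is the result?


Interleaving "dae" and "gfh":
  Position 0: 'd' from first, 'g' from second => "dg"
  Position 1: 'a' from first, 'f' from second => "af"
  Position 2: 'e' from first, 'h' from second => "eh"
Result: dgafeh

dgafeh


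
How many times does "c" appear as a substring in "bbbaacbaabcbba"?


Searching for "c" in "bbbaacbaabcbba"
Scanning each position:
  Position 0: "b" => no
  Position 1: "b" => no
  Position 2: "b" => no
  Position 3: "a" => no
  Position 4: "a" => no
  Position 5: "c" => MATCH
  Position 6: "b" => no
  Position 7: "a" => no
  Position 8: "a" => no
  Position 9: "b" => no
  Position 10: "c" => MATCH
  Position 11: "b" => no
  Position 12: "b" => no
  Position 13: "a" => no
Total occurrences: 2

2


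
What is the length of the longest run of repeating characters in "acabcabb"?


Input: "acabcabb"
Scanning for longest run:
  Position 1 ('c'): new char, reset run to 1
  Position 2 ('a'): new char, reset run to 1
  Position 3 ('b'): new char, reset run to 1
  Position 4 ('c'): new char, reset run to 1
  Position 5 ('a'): new char, reset run to 1
  Position 6 ('b'): new char, reset run to 1
  Position 7 ('b'): continues run of 'b', length=2
Longest run: 'b' with length 2

2


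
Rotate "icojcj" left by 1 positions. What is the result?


Input: "icojcj", rotate left by 1
First 1 characters: "i"
Remaining characters: "cojcj"
Concatenate remaining + first: "cojcj" + "i" = "cojcji"

cojcji


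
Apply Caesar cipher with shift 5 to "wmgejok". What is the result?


Caesar cipher: shift "wmgejok" by 5
  'w' (pos 22) + 5 = pos 1 = 'b'
  'm' (pos 12) + 5 = pos 17 = 'r'
  'g' (pos 6) + 5 = pos 11 = 'l'
  'e' (pos 4) + 5 = pos 9 = 'j'
  'j' (pos 9) + 5 = pos 14 = 'o'
  'o' (pos 14) + 5 = pos 19 = 't'
  'k' (pos 10) + 5 = pos 15 = 'p'
Result: brljotp

brljotp


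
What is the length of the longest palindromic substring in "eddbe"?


Input: "eddbe"
Checking substrings for palindromes:
  [1:3] "dd" (len 2) => palindrome
Longest palindromic substring: "dd" with length 2

2


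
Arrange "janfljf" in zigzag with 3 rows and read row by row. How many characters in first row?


Zigzag "janfljf" into 3 rows:
Placing characters:
  'j' => row 0
  'a' => row 1
  'n' => row 2
  'f' => row 1
  'l' => row 0
  'j' => row 1
  'f' => row 2
Rows:
  Row 0: "jl"
  Row 1: "afj"
  Row 2: "nf"
First row length: 2

2


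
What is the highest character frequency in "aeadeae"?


Input: aeadeae
Character counts:
  'a': 3
  'd': 1
  'e': 3
Maximum frequency: 3

3


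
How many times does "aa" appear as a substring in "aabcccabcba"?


Searching for "aa" in "aabcccabcba"
Scanning each position:
  Position 0: "aa" => MATCH
  Position 1: "ab" => no
  Position 2: "bc" => no
  Position 3: "cc" => no
  Position 4: "cc" => no
  Position 5: "ca" => no
  Position 6: "ab" => no
  Position 7: "bc" => no
  Position 8: "cb" => no
  Position 9: "ba" => no
Total occurrences: 1

1


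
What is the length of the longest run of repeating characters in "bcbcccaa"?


Input: "bcbcccaa"
Scanning for longest run:
  Position 1 ('c'): new char, reset run to 1
  Position 2 ('b'): new char, reset run to 1
  Position 3 ('c'): new char, reset run to 1
  Position 4 ('c'): continues run of 'c', length=2
  Position 5 ('c'): continues run of 'c', length=3
  Position 6 ('a'): new char, reset run to 1
  Position 7 ('a'): continues run of 'a', length=2
Longest run: 'c' with length 3

3


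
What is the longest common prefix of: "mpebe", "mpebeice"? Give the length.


Words: mpebe, mpebeice
  Position 0: all 'm' => match
  Position 1: all 'p' => match
  Position 2: all 'e' => match
  Position 3: all 'b' => match
  Position 4: all 'e' => match
LCP = "mpebe" (length 5)

5


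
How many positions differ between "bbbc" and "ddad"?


Comparing "bbbc" and "ddad" position by position:
  Position 0: 'b' vs 'd' => DIFFER
  Position 1: 'b' vs 'd' => DIFFER
  Position 2: 'b' vs 'a' => DIFFER
  Position 3: 'c' vs 'd' => DIFFER
Positions that differ: 4

4


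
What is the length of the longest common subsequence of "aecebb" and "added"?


LCS of "aecebb" and "added"
DP table:
           a    d    d    e    d
      0    0    0    0    0    0
  a   0    1    1    1    1    1
  e   0    1    1    1    2    2
  c   0    1    1    1    2    2
  e   0    1    1    1    2    2
  b   0    1    1    1    2    2
  b   0    1    1    1    2    2
LCS length = dp[6][5] = 2

2


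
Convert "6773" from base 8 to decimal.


Input: "6773" in base 8
Positional expansion:
  Digit '6' (value 6) x 8^3 = 3072
  Digit '7' (value 7) x 8^2 = 448
  Digit '7' (value 7) x 8^1 = 56
  Digit '3' (value 3) x 8^0 = 3
Sum = 3579

3579


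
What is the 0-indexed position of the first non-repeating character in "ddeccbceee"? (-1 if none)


Input: ddeccbceee
Character frequencies:
  'b': 1
  'c': 3
  'd': 2
  'e': 4
Scanning left to right for freq == 1:
  Position 0 ('d'): freq=2, skip
  Position 1 ('d'): freq=2, skip
  Position 2 ('e'): freq=4, skip
  Position 3 ('c'): freq=3, skip
  Position 4 ('c'): freq=3, skip
  Position 5 ('b'): unique! => answer = 5

5


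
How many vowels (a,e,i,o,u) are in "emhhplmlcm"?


Input: emhhplmlcm
Checking each character:
  'e' at position 0: vowel (running total: 1)
  'm' at position 1: consonant
  'h' at position 2: consonant
  'h' at position 3: consonant
  'p' at position 4: consonant
  'l' at position 5: consonant
  'm' at position 6: consonant
  'l' at position 7: consonant
  'c' at position 8: consonant
  'm' at position 9: consonant
Total vowels: 1

1


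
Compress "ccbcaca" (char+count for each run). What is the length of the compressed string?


Input: ccbcaca
Runs:
  'c' x 2 => "c2"
  'b' x 1 => "b1"
  'c' x 1 => "c1"
  'a' x 1 => "a1"
  'c' x 1 => "c1"
  'a' x 1 => "a1"
Compressed: "c2b1c1a1c1a1"
Compressed length: 12

12


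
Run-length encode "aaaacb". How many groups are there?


Input: aaaacb
Scanning for consecutive runs:
  Group 1: 'a' x 4 (positions 0-3)
  Group 2: 'c' x 1 (positions 4-4)
  Group 3: 'b' x 1 (positions 5-5)
Total groups: 3

3


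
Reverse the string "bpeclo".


Input: bpeclo
Reading characters right to left:
  Position 5: 'o'
  Position 4: 'l'
  Position 3: 'c'
  Position 2: 'e'
  Position 1: 'p'
  Position 0: 'b'
Reversed: olcepb

olcepb


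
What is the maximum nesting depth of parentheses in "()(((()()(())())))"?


Input: "()(((()()(())())))"
Tracking depth:
  Position 0 '(': depth becomes 1
  Position 1 ')': depth becomes 0
  Position 2 '(': depth becomes 1
  Position 3 '(': depth becomes 2
  Position 4 '(': depth becomes 3
  Position 5 '(': depth becomes 4
  Position 6 ')': depth becomes 3
  Position 7 '(': depth becomes 4
  Position 8 ')': depth becomes 3
  Position 9 '(': depth becomes 4
  Position 10 '(': depth becomes 5
  Position 11 ')': depth becomes 4
  Position 12 ')': depth becomes 3
  Position 13 '(': depth becomes 4
  Position 14 ')': depth becomes 3
  Position 15 ')': depth becomes 2
  Position 16 ')': depth becomes 1
  Position 17 ')': depth becomes 0
Maximum depth reached: 5

5


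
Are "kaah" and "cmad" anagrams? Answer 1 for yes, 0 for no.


Strings: "kaah", "cmad"
Sorted first:  aahk
Sorted second: acdm
Differ at position 1: 'a' vs 'c' => not anagrams

0


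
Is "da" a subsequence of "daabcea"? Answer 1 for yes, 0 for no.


Check if "da" is a subsequence of "daabcea"
Greedy scan:
  Position 0 ('d'): matches sub[0] = 'd'
  Position 1 ('a'): matches sub[1] = 'a'
  Position 2 ('a'): no match needed
  Position 3 ('b'): no match needed
  Position 4 ('c'): no match needed
  Position 5 ('e'): no match needed
  Position 6 ('a'): no match needed
All 2 characters matched => is a subsequence

1


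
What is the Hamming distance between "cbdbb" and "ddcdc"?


Comparing "cbdbb" and "ddcdc" position by position:
  Position 0: 'c' vs 'd' => differ
  Position 1: 'b' vs 'd' => differ
  Position 2: 'd' vs 'c' => differ
  Position 3: 'b' vs 'd' => differ
  Position 4: 'b' vs 'c' => differ
Total differences (Hamming distance): 5

5


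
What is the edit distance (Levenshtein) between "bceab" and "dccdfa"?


Computing edit distance: "bceab" -> "dccdfa"
DP table:
           d    c    c    d    f    a
      0    1    2    3    4    5    6
  b   1    1    2    3    4    5    6
  c   2    2    1    2    3    4    5
  e   3    3    2    2    3    4    5
  a   4    4    3    3    3    4    4
  b   5    5    4    4    4    4    5
Edit distance = dp[5][6] = 5

5


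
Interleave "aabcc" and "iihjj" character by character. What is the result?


Interleaving "aabcc" and "iihjj":
  Position 0: 'a' from first, 'i' from second => "ai"
  Position 1: 'a' from first, 'i' from second => "ai"
  Position 2: 'b' from first, 'h' from second => "bh"
  Position 3: 'c' from first, 'j' from second => "cj"
  Position 4: 'c' from first, 'j' from second => "cj"
Result: aiaibhcjcj

aiaibhcjcj


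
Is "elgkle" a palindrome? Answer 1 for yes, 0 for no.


Input: elgkle
Reversed: elkgle
  Compare pos 0 ('e') with pos 5 ('e'): match
  Compare pos 1 ('l') with pos 4 ('l'): match
  Compare pos 2 ('g') with pos 3 ('k'): MISMATCH
Result: not a palindrome

0


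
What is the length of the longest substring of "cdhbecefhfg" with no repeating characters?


Input: "cdhbecefhfg"
Sliding window (track last position of each char):
  Position 0 ('c'): window [0,0] length 1 -- new best
  Position 1 ('d'): window [0,1] length 2 -- new best
  Position 2 ('h'): window [0,2] length 3 -- new best
  Position 3 ('b'): window [0,3] length 4 -- new best
  Position 4 ('e'): window [0,4] length 5 -- new best
  Position 5 ('c'): repeat (last at 0), move window start to 1
  Position 5 ('c'): window [1,5] length 5
  Position 6 ('e'): repeat (last at 4), move window start to 5
  Position 6 ('e'): window [5,6] length 2
  Position 7 ('f'): window [5,7] length 3
  Position 8 ('h'): window [5,8] length 4
  Position 9 ('f'): repeat (last at 7), move window start to 8
  Position 9 ('f'): window [8,9] length 2
  Position 10 ('g'): window [8,10] length 3
Longest substring with no repeats: "cdhbe" with length 5

5


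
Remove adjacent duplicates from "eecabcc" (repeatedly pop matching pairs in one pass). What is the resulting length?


Input: eecabcc
Stack-based adjacent duplicate removal:
  Read 'e': push. Stack: e
  Read 'e': matches stack top 'e' => pop. Stack: (empty)
  Read 'c': push. Stack: c
  Read 'a': push. Stack: ca
  Read 'b': push. Stack: cab
  Read 'c': push. Stack: cabc
  Read 'c': matches stack top 'c' => pop. Stack: cab
Final stack: "cab" (length 3)

3


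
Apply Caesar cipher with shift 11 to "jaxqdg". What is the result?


Caesar cipher: shift "jaxqdg" by 11
  'j' (pos 9) + 11 = pos 20 = 'u'
  'a' (pos 0) + 11 = pos 11 = 'l'
  'x' (pos 23) + 11 = pos 8 = 'i'
  'q' (pos 16) + 11 = pos 1 = 'b'
  'd' (pos 3) + 11 = pos 14 = 'o'
  'g' (pos 6) + 11 = pos 17 = 'r'
Result: ulibor

ulibor


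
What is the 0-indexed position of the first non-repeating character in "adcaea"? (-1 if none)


Input: adcaea
Character frequencies:
  'a': 3
  'c': 1
  'd': 1
  'e': 1
Scanning left to right for freq == 1:
  Position 0 ('a'): freq=3, skip
  Position 1 ('d'): unique! => answer = 1

1


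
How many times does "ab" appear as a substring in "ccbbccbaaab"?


Searching for "ab" in "ccbbccbaaab"
Scanning each position:
  Position 0: "cc" => no
  Position 1: "cb" => no
  Position 2: "bb" => no
  Position 3: "bc" => no
  Position 4: "cc" => no
  Position 5: "cb" => no
  Position 6: "ba" => no
  Position 7: "aa" => no
  Position 8: "aa" => no
  Position 9: "ab" => MATCH
Total occurrences: 1

1


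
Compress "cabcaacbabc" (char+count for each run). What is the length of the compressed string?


Input: cabcaacbabc
Runs:
  'c' x 1 => "c1"
  'a' x 1 => "a1"
  'b' x 1 => "b1"
  'c' x 1 => "c1"
  'a' x 2 => "a2"
  'c' x 1 => "c1"
  'b' x 1 => "b1"
  'a' x 1 => "a1"
  'b' x 1 => "b1"
  'c' x 1 => "c1"
Compressed: "c1a1b1c1a2c1b1a1b1c1"
Compressed length: 20

20


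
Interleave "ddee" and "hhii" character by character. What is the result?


Interleaving "ddee" and "hhii":
  Position 0: 'd' from first, 'h' from second => "dh"
  Position 1: 'd' from first, 'h' from second => "dh"
  Position 2: 'e' from first, 'i' from second => "ei"
  Position 3: 'e' from first, 'i' from second => "ei"
Result: dhdheiei

dhdheiei


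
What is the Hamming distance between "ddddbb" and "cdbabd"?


Comparing "ddddbb" and "cdbabd" position by position:
  Position 0: 'd' vs 'c' => differ
  Position 1: 'd' vs 'd' => same
  Position 2: 'd' vs 'b' => differ
  Position 3: 'd' vs 'a' => differ
  Position 4: 'b' vs 'b' => same
  Position 5: 'b' vs 'd' => differ
Total differences (Hamming distance): 4

4


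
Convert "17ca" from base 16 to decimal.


Input: "17ca" in base 16
Positional expansion:
  Digit '1' (value 1) x 16^3 = 4096
  Digit '7' (value 7) x 16^2 = 1792
  Digit 'c' (value 12) x 16^1 = 192
  Digit 'a' (value 10) x 16^0 = 10
Sum = 6090

6090


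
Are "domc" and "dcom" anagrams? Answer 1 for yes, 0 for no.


Strings: "domc", "dcom"
Sorted first:  cdmo
Sorted second: cdmo
Sorted forms match => anagrams

1


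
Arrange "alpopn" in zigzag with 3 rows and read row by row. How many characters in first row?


Zigzag "alpopn" into 3 rows:
Placing characters:
  'a' => row 0
  'l' => row 1
  'p' => row 2
  'o' => row 1
  'p' => row 0
  'n' => row 1
Rows:
  Row 0: "ap"
  Row 1: "lon"
  Row 2: "p"
First row length: 2

2


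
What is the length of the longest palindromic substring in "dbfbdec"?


Input: "dbfbdec"
Checking substrings for palindromes:
  [0:5] "dbfbd" (len 5) => palindrome
  [1:4] "bfb" (len 3) => palindrome
Longest palindromic substring: "dbfbd" with length 5

5


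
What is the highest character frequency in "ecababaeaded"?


Input: ecababaeaded
Character counts:
  'a': 4
  'b': 2
  'c': 1
  'd': 2
  'e': 3
Maximum frequency: 4

4


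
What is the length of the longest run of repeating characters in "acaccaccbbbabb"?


Input: "acaccaccbbbabb"
Scanning for longest run:
  Position 1 ('c'): new char, reset run to 1
  Position 2 ('a'): new char, reset run to 1
  Position 3 ('c'): new char, reset run to 1
  Position 4 ('c'): continues run of 'c', length=2
  Position 5 ('a'): new char, reset run to 1
  Position 6 ('c'): new char, reset run to 1
  Position 7 ('c'): continues run of 'c', length=2
  Position 8 ('b'): new char, reset run to 1
  Position 9 ('b'): continues run of 'b', length=2
  Position 10 ('b'): continues run of 'b', length=3
  Position 11 ('a'): new char, reset run to 1
  Position 12 ('b'): new char, reset run to 1
  Position 13 ('b'): continues run of 'b', length=2
Longest run: 'b' with length 3

3


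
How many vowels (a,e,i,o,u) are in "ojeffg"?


Input: ojeffg
Checking each character:
  'o' at position 0: vowel (running total: 1)
  'j' at position 1: consonant
  'e' at position 2: vowel (running total: 2)
  'f' at position 3: consonant
  'f' at position 4: consonant
  'g' at position 5: consonant
Total vowels: 2

2


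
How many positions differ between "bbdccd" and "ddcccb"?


Comparing "bbdccd" and "ddcccb" position by position:
  Position 0: 'b' vs 'd' => DIFFER
  Position 1: 'b' vs 'd' => DIFFER
  Position 2: 'd' vs 'c' => DIFFER
  Position 3: 'c' vs 'c' => same
  Position 4: 'c' vs 'c' => same
  Position 5: 'd' vs 'b' => DIFFER
Positions that differ: 4

4


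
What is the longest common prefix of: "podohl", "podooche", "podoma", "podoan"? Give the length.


Words: podohl, podooche, podoma, podoan
  Position 0: all 'p' => match
  Position 1: all 'o' => match
  Position 2: all 'd' => match
  Position 3: all 'o' => match
  Position 4: ('h', 'o', 'm', 'a') => mismatch, stop
LCP = "podo" (length 4)

4


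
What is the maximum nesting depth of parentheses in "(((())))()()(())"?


Input: "(((())))()()(())"
Tracking depth:
  Position 0 '(': depth becomes 1
  Position 1 '(': depth becomes 2
  Position 2 '(': depth becomes 3
  Position 3 '(': depth becomes 4
  Position 4 ')': depth becomes 3
  Position 5 ')': depth becomes 2
  Position 6 ')': depth becomes 1
  Position 7 ')': depth becomes 0
  Position 8 '(': depth becomes 1
  Position 9 ')': depth becomes 0
  Position 10 '(': depth becomes 1
  Position 11 ')': depth becomes 0
  Position 12 '(': depth becomes 1
  Position 13 '(': depth becomes 2
  Position 14 ')': depth becomes 1
  Position 15 ')': depth becomes 0
Maximum depth reached: 4

4


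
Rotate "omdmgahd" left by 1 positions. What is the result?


Input: "omdmgahd", rotate left by 1
First 1 characters: "o"
Remaining characters: "mdmgahd"
Concatenate remaining + first: "mdmgahd" + "o" = "mdmgahdo"

mdmgahdo


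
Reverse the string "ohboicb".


Input: ohboicb
Reading characters right to left:
  Position 6: 'b'
  Position 5: 'c'
  Position 4: 'i'
  Position 3: 'o'
  Position 2: 'b'
  Position 1: 'h'
  Position 0: 'o'
Reversed: bciobho

bciobho


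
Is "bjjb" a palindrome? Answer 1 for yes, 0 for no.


Input: bjjb
Reversed: bjjb
  Compare pos 0 ('b') with pos 3 ('b'): match
  Compare pos 1 ('j') with pos 2 ('j'): match
Result: palindrome

1


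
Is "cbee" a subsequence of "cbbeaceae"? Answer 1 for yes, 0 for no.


Check if "cbee" is a subsequence of "cbbeaceae"
Greedy scan:
  Position 0 ('c'): matches sub[0] = 'c'
  Position 1 ('b'): matches sub[1] = 'b'
  Position 2 ('b'): no match needed
  Position 3 ('e'): matches sub[2] = 'e'
  Position 4 ('a'): no match needed
  Position 5 ('c'): no match needed
  Position 6 ('e'): matches sub[3] = 'e'
  Position 7 ('a'): no match needed
  Position 8 ('e'): no match needed
All 4 characters matched => is a subsequence

1


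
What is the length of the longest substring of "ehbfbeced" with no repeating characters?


Input: "ehbfbeced"
Sliding window (track last position of each char):
  Position 0 ('e'): window [0,0] length 1 -- new best
  Position 1 ('h'): window [0,1] length 2 -- new best
  Position 2 ('b'): window [0,2] length 3 -- new best
  Position 3 ('f'): window [0,3] length 4 -- new best
  Position 4 ('b'): repeat (last at 2), move window start to 3
  Position 4 ('b'): window [3,4] length 2
  Position 5 ('e'): window [3,5] length 3
  Position 6 ('c'): window [3,6] length 4
  Position 7 ('e'): repeat (last at 5), move window start to 6
  Position 7 ('e'): window [6,7] length 2
  Position 8 ('d'): window [6,8] length 3
Longest substring with no repeats: "ehbf" with length 4

4


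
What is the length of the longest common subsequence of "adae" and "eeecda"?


LCS of "adae" and "eeecda"
DP table:
           e    e    e    c    d    a
      0    0    0    0    0    0    0
  a   0    0    0    0    0    0    1
  d   0    0    0    0    0    1    1
  a   0    0    0    0    0    1    2
  e   0    1    1    1    1    1    2
LCS length = dp[4][6] = 2

2


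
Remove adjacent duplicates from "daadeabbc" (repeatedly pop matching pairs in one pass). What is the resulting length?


Input: daadeabbc
Stack-based adjacent duplicate removal:
  Read 'd': push. Stack: d
  Read 'a': push. Stack: da
  Read 'a': matches stack top 'a' => pop. Stack: d
  Read 'd': matches stack top 'd' => pop. Stack: (empty)
  Read 'e': push. Stack: e
  Read 'a': push. Stack: ea
  Read 'b': push. Stack: eab
  Read 'b': matches stack top 'b' => pop. Stack: ea
  Read 'c': push. Stack: eac
Final stack: "eac" (length 3)

3


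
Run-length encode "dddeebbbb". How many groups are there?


Input: dddeebbbb
Scanning for consecutive runs:
  Group 1: 'd' x 3 (positions 0-2)
  Group 2: 'e' x 2 (positions 3-4)
  Group 3: 'b' x 4 (positions 5-8)
Total groups: 3

3


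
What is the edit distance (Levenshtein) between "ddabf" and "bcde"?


Computing edit distance: "ddabf" -> "bcde"
DP table:
           b    c    d    e
      0    1    2    3    4
  d   1    1    2    2    3
  d   2    2    2    2    3
  a   3    3    3    3    3
  b   4    3    4    4    4
  f   5    4    4    5    5
Edit distance = dp[5][4] = 5

5


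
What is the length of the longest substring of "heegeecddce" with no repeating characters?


Input: "heegeecddce"
Sliding window (track last position of each char):
  Position 0 ('h'): window [0,0] length 1 -- new best
  Position 1 ('e'): window [0,1] length 2 -- new best
  Position 2 ('e'): repeat (last at 1), move window start to 2
  Position 2 ('e'): window [2,2] length 1
  Position 3 ('g'): window [2,3] length 2
  Position 4 ('e'): repeat (last at 2), move window start to 3
  Position 4 ('e'): window [3,4] length 2
  Position 5 ('e'): repeat (last at 4), move window start to 5
  Position 5 ('e'): window [5,5] length 1
  Position 6 ('c'): window [5,6] length 2
  Position 7 ('d'): window [5,7] length 3 -- new best
  Position 8 ('d'): repeat (last at 7), move window start to 8
  Position 8 ('d'): window [8,8] length 1
  Position 9 ('c'): window [8,9] length 2
  Position 10 ('e'): window [8,10] length 3
Longest substring with no repeats: "ecd" with length 3

3


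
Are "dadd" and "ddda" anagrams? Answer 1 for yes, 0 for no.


Strings: "dadd", "ddda"
Sorted first:  addd
Sorted second: addd
Sorted forms match => anagrams

1


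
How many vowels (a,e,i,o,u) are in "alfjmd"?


Input: alfjmd
Checking each character:
  'a' at position 0: vowel (running total: 1)
  'l' at position 1: consonant
  'f' at position 2: consonant
  'j' at position 3: consonant
  'm' at position 4: consonant
  'd' at position 5: consonant
Total vowels: 1

1


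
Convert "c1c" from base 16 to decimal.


Input: "c1c" in base 16
Positional expansion:
  Digit 'c' (value 12) x 16^2 = 3072
  Digit '1' (value 1) x 16^1 = 16
  Digit 'c' (value 12) x 16^0 = 12
Sum = 3100

3100


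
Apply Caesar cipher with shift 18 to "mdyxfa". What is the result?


Caesar cipher: shift "mdyxfa" by 18
  'm' (pos 12) + 18 = pos 4 = 'e'
  'd' (pos 3) + 18 = pos 21 = 'v'
  'y' (pos 24) + 18 = pos 16 = 'q'
  'x' (pos 23) + 18 = pos 15 = 'p'
  'f' (pos 5) + 18 = pos 23 = 'x'
  'a' (pos 0) + 18 = pos 18 = 's'
Result: evqpxs

evqpxs


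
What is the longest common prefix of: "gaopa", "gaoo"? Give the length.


Words: gaopa, gaoo
  Position 0: all 'g' => match
  Position 1: all 'a' => match
  Position 2: all 'o' => match
  Position 3: ('p', 'o') => mismatch, stop
LCP = "gao" (length 3)

3


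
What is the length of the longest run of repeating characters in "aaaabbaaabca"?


Input: "aaaabbaaabca"
Scanning for longest run:
  Position 1 ('a'): continues run of 'a', length=2
  Position 2 ('a'): continues run of 'a', length=3
  Position 3 ('a'): continues run of 'a', length=4
  Position 4 ('b'): new char, reset run to 1
  Position 5 ('b'): continues run of 'b', length=2
  Position 6 ('a'): new char, reset run to 1
  Position 7 ('a'): continues run of 'a', length=2
  Position 8 ('a'): continues run of 'a', length=3
  Position 9 ('b'): new char, reset run to 1
  Position 10 ('c'): new char, reset run to 1
  Position 11 ('a'): new char, reset run to 1
Longest run: 'a' with length 4

4
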